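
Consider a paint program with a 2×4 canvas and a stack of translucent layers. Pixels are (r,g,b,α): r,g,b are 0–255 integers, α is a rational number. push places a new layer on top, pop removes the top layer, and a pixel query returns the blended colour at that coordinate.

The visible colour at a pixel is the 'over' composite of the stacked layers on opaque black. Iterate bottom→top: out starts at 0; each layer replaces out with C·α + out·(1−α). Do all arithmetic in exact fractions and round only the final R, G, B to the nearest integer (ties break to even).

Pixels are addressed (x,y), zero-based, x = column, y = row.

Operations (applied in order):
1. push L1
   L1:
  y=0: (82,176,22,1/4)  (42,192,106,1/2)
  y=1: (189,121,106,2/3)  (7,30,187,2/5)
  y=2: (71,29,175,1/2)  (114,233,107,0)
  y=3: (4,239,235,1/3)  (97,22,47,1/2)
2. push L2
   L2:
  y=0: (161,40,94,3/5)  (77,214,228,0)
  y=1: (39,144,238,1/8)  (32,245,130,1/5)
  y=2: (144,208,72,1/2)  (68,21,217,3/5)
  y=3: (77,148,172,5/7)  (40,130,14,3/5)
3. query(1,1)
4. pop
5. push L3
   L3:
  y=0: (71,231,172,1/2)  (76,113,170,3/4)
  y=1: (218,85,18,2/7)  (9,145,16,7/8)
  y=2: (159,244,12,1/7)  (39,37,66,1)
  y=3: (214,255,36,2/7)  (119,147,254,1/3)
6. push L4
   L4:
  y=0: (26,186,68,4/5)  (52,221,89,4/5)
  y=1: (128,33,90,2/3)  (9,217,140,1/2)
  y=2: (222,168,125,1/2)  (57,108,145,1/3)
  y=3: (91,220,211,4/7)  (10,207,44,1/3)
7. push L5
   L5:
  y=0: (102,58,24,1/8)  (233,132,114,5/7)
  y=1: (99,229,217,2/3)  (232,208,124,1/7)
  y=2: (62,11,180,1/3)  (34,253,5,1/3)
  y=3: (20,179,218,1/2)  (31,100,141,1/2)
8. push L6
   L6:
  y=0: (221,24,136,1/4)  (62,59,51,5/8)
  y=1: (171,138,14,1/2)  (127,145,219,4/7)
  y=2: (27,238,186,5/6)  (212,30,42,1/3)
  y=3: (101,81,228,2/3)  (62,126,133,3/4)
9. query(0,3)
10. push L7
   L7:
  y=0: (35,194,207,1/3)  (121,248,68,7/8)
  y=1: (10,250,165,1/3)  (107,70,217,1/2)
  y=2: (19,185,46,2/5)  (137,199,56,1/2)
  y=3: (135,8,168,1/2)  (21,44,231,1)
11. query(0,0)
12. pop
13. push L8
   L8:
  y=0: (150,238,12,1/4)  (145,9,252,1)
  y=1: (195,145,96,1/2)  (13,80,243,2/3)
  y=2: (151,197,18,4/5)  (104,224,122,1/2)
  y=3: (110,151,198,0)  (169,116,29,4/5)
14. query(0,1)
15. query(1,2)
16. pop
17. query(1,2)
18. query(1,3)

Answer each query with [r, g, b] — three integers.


query (1,1) [L1,L2] — begin 0,0,0
L1 α=2/5: [14/5, 12, 374/5]
L2 α=1/5: [216/25, 293/5, 2146/25]
= [9, 59, 86]

query (0,3) [L1,L3,L4,L5,L6] — begin 0,0,0
L1 α=1/3: [4/3, 239/3, 235/3]
L3 α=2/7: [1304/21, 2725/21, 1391/21]
L4 α=4/7: [3852/49, 8885/49, 7299/49]
L5 α=1/2: [2416/49, 8828/49, 17981/98]
L6 α=2/3: [12314/147, 16766/147, 62669/294]
rounded: [84, 114, 213]

at x=0,y=0 over L1,L3,L4,L5,L6,L7:
L1 α=1/4: [41/2, 44, 11/2]
L3 α=1/2: [183/4, 275/2, 355/4]
L4 α=4/5: [599/20, 1763/10, 1443/20]
L5 α=1/8: [6233/160, 12921/80, 10581/160]
L6 α=1/4: [54059/640, 40683/320, 53503/640]
L7 α=1/3: [21753/320, 71723/480, 119743/960]
rounded: [68, 149, 125]

query (0,1) [L1,L3,L4,L5,L6,L8] — begin 0,0,0
+L1 (α=2/3) → [126, 242/3, 212/3]
+L3 (α=2/7) → [1066/7, 1720/21, 1168/21]
+L4 (α=2/3) → [2858/21, 3106/63, 4948/63]
+L5 (α=2/3) → [7016/63, 31960/189, 32290/189]
+L6 (α=1/2) → [17789/126, 29021/189, 17468/189]
+L8 (α=1/2) → [42359/252, 28213/189, 17806/189]
→ [168, 149, 94]

query (1,2) [L1,L3,L4,L5,L6,L8] — begin 0,0,0
+L1 (α=0) → [0, 0, 0]
+L3 (α=1) → [39, 37, 66]
+L4 (α=1/3) → [45, 182/3, 277/3]
+L5 (α=1/3) → [124/3, 1123/9, 569/9]
+L6 (α=1/3) → [884/9, 2516/27, 1516/27]
+L8 (α=1/2) → [910/9, 4282/27, 2405/27]
rounded: [101, 159, 89]

(1,2) stack=L1,L3,L4,L5,L6; from [0,0,0]:
L1 α=0: [0, 0, 0]
L3 α=1: [39, 37, 66]
L4 α=1/3: [45, 182/3, 277/3]
L5 α=1/3: [124/3, 1123/9, 569/9]
L6 α=1/3: [884/9, 2516/27, 1516/27]
→ [98, 93, 56]

(1,3) stack=L1,L3,L4,L5,L6; from [0,0,0]:
L1 α=1/2: [97/2, 11, 47/2]
L3 α=1/3: [72, 169/3, 301/3]
L4 α=1/3: [154/3, 959/9, 734/9]
L5 α=1/2: [247/6, 1859/18, 2003/18]
L6 α=3/4: [1363/24, 8663/72, 9185/72]
→ [57, 120, 128]


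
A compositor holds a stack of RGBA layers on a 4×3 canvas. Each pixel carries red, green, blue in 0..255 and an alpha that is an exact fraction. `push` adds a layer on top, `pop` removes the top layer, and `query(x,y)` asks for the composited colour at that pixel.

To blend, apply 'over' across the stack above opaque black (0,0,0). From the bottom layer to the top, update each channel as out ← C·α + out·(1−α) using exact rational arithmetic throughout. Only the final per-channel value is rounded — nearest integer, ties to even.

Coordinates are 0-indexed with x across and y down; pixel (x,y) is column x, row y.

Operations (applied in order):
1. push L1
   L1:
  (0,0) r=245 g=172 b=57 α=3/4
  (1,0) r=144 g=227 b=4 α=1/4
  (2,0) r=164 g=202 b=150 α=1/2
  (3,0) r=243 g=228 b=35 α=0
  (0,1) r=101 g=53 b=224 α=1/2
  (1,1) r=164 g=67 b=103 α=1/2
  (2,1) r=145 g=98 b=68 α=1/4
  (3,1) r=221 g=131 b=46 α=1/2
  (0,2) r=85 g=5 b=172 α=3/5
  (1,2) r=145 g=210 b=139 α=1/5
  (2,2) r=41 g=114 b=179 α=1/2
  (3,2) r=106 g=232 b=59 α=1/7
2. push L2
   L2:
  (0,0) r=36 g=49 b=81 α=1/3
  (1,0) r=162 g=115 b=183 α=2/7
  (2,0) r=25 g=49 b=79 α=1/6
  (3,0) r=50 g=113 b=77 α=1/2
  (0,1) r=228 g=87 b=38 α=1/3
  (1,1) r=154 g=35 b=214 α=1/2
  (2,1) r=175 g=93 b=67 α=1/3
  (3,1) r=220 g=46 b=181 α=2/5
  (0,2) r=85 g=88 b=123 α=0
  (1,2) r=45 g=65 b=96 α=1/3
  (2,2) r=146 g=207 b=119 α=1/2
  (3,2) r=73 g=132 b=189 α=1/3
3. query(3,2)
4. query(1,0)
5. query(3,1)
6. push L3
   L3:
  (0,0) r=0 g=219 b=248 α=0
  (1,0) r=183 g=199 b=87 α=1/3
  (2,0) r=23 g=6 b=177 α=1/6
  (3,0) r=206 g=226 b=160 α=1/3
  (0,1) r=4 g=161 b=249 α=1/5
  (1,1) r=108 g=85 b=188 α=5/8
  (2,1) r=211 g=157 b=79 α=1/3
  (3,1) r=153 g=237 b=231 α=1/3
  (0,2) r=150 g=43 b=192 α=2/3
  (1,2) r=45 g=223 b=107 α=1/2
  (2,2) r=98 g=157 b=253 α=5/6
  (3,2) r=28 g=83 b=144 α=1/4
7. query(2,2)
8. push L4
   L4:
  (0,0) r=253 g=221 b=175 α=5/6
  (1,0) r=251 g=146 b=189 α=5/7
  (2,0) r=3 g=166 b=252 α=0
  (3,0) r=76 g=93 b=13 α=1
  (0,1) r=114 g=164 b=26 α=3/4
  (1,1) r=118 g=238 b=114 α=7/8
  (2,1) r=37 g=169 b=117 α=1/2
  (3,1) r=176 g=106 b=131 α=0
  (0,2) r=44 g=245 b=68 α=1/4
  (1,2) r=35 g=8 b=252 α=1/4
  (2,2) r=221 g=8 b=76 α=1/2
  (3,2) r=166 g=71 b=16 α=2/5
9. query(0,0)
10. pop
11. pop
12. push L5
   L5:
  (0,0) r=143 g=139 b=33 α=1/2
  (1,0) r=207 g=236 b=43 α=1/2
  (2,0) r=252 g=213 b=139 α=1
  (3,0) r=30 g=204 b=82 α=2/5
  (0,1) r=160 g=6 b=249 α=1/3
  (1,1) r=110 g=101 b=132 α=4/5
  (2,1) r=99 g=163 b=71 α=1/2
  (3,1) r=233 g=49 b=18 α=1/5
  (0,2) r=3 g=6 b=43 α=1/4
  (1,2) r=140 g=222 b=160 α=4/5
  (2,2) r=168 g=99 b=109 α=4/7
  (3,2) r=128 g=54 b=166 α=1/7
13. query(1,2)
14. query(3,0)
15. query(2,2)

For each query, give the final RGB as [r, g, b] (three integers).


(3,2) stack=L1,L2; from [0,0,0]:
after L1 α=1/7: [106/7, 232/7, 59/7]
after L2 α=1/3: [241/7, 1388/21, 1441/21]
→ [34, 66, 69]

at x=1,y=0 over L1,L2:
L1 α=1/4: [36, 227/4, 1]
L2 α=2/7: [72, 2055/28, 53]
→ [72, 73, 53]

at x=3,y=1 over L1,L2:
+L1 (α=1/2) → [221/2, 131/2, 23]
+L2 (α=2/5) → [1543/10, 577/10, 431/5]
→ [154, 58, 86]

query (2,2) [L1,L2,L3] — begin 0,0,0
L1 α=1/2: [41/2, 57, 179/2]
L2 α=1/2: [333/4, 132, 417/4]
L3 α=5/6: [2293/24, 917/6, 5477/24]
= [96, 153, 228]

(0,0) stack=L1,L2,L3,L4; from [0,0,0]:
+L1 (α=3/4) → [735/4, 129, 171/4]
+L2 (α=1/3) → [269/2, 307/3, 111/2]
+L3 (α=0) → [269/2, 307/3, 111/2]
+L4 (α=5/6) → [933/4, 1811/9, 1861/12]
rounded: [233, 201, 155]

(1,2) stack=L1,L2,L5; from [0,0,0]:
after L1 α=1/5: [29, 42, 139/5]
after L2 α=1/3: [103/3, 149/3, 758/15]
after L5 α=4/5: [1783/15, 2813/15, 10358/75]
= [119, 188, 138]

query (3,0) [L1,L2,L5] — begin 0,0,0
after L1 α=0: [0, 0, 0]
after L2 α=1/2: [25, 113/2, 77/2]
after L5 α=2/5: [27, 231/2, 559/10]
rounded: [27, 116, 56]

query (2,2) [L1,L2,L5] — begin 0,0,0
after L1 α=1/2: [41/2, 57, 179/2]
after L2 α=1/2: [333/4, 132, 417/4]
after L5 α=4/7: [3687/28, 792/7, 2995/28]
→ [132, 113, 107]


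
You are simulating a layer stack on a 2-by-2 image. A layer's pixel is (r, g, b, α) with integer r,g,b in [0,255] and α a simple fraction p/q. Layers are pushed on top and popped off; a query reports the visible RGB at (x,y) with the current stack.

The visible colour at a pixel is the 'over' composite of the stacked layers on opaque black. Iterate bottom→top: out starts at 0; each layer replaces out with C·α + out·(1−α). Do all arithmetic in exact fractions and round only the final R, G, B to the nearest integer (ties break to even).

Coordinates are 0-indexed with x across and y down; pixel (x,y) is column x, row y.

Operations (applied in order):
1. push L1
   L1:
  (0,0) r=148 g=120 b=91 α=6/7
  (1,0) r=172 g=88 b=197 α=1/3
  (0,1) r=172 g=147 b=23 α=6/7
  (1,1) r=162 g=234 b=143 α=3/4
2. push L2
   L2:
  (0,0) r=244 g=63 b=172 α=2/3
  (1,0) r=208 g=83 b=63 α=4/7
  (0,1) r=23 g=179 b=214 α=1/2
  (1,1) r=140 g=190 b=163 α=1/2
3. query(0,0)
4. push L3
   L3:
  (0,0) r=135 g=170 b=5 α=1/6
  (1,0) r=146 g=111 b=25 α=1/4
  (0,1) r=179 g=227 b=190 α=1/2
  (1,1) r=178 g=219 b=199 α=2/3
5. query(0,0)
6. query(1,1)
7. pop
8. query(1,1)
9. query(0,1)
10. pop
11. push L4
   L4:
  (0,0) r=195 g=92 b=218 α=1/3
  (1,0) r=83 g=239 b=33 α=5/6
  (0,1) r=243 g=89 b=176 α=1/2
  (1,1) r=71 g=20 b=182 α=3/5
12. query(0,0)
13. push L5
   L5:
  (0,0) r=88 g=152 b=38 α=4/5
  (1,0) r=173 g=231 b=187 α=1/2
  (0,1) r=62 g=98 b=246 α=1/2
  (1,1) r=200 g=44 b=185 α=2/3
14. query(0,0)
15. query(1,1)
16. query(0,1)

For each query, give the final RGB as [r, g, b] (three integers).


at x=0,y=0 over L1,L2:
after L1 α=6/7: [888/7, 720/7, 78]
after L2 α=2/3: [4304/21, 534/7, 422/3]
rounded: [205, 76, 141]

query (0,0) [L1,L2,L3] — begin 0,0,0
L1 α=6/7: [888/7, 720/7, 78]
L2 α=2/3: [4304/21, 534/7, 422/3]
L3 α=1/6: [24355/126, 1930/21, 2125/18]
→ [193, 92, 118]

(1,1) stack=L1,L2,L3; from [0,0,0]:
after L1 α=3/4: [243/2, 351/2, 429/4]
after L2 α=1/2: [523/4, 731/4, 1081/8]
after L3 α=2/3: [649/4, 2483/12, 4265/24]
= [162, 207, 178]

at x=1,y=1 over L1,L2:
after L1 α=3/4: [243/2, 351/2, 429/4]
after L2 α=1/2: [523/4, 731/4, 1081/8]
→ [131, 183, 135]

(0,1) stack=L1,L2; from [0,0,0]:
after L1 α=6/7: [1032/7, 126, 138/7]
after L2 α=1/2: [1193/14, 305/2, 818/7]
→ [85, 152, 117]

query (0,0) [L1,L4] — begin 0,0,0
+L1 (α=6/7) → [888/7, 720/7, 78]
+L4 (α=1/3) → [1047/7, 2084/21, 374/3]
→ [150, 99, 125]

at x=0,y=0 over L1,L4,L5:
L1 α=6/7: [888/7, 720/7, 78]
L4 α=1/3: [1047/7, 2084/21, 374/3]
L5 α=4/5: [3511/35, 14852/105, 166/3]
= [100, 141, 55]

(1,1) stack=L1,L4,L5; from [0,0,0]:
after L1 α=3/4: [243/2, 351/2, 429/4]
after L4 α=3/5: [456/5, 411/5, 1521/10]
after L5 α=2/3: [2456/15, 851/15, 5221/30]
= [164, 57, 174]

(0,1) stack=L1,L4,L5; from [0,0,0]:
+L1 (α=6/7) → [1032/7, 126, 138/7]
+L4 (α=1/2) → [2733/14, 215/2, 685/7]
+L5 (α=1/2) → [3601/28, 411/4, 2407/14]
rounded: [129, 103, 172]


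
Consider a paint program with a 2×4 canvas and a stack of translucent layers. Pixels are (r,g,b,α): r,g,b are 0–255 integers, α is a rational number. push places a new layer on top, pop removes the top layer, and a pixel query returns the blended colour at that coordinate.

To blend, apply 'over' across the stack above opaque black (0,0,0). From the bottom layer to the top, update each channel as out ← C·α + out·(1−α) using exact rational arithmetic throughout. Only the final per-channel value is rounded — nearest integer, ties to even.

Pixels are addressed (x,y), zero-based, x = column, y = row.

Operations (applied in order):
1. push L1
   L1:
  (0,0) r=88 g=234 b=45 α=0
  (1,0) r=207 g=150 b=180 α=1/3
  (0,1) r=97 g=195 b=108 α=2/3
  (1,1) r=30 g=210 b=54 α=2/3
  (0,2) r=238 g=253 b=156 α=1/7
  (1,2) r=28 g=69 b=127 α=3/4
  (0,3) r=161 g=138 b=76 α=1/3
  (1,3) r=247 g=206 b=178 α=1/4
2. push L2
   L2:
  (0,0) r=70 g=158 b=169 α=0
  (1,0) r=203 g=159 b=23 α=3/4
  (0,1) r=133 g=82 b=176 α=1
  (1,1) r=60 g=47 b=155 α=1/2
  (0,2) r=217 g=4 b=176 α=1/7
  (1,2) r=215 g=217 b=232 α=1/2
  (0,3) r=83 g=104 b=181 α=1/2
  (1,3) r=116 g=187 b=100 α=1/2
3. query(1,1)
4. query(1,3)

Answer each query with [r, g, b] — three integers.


(1,1) stack=L1,L2; from [0,0,0]:
+L1 (α=2/3) → [20, 140, 36]
+L2 (α=1/2) → [40, 187/2, 191/2]
= [40, 94, 96]

at x=1,y=3 over L1,L2:
+L1 (α=1/4) → [247/4, 103/2, 89/2]
+L2 (α=1/2) → [711/8, 477/4, 289/4]
= [89, 119, 72]


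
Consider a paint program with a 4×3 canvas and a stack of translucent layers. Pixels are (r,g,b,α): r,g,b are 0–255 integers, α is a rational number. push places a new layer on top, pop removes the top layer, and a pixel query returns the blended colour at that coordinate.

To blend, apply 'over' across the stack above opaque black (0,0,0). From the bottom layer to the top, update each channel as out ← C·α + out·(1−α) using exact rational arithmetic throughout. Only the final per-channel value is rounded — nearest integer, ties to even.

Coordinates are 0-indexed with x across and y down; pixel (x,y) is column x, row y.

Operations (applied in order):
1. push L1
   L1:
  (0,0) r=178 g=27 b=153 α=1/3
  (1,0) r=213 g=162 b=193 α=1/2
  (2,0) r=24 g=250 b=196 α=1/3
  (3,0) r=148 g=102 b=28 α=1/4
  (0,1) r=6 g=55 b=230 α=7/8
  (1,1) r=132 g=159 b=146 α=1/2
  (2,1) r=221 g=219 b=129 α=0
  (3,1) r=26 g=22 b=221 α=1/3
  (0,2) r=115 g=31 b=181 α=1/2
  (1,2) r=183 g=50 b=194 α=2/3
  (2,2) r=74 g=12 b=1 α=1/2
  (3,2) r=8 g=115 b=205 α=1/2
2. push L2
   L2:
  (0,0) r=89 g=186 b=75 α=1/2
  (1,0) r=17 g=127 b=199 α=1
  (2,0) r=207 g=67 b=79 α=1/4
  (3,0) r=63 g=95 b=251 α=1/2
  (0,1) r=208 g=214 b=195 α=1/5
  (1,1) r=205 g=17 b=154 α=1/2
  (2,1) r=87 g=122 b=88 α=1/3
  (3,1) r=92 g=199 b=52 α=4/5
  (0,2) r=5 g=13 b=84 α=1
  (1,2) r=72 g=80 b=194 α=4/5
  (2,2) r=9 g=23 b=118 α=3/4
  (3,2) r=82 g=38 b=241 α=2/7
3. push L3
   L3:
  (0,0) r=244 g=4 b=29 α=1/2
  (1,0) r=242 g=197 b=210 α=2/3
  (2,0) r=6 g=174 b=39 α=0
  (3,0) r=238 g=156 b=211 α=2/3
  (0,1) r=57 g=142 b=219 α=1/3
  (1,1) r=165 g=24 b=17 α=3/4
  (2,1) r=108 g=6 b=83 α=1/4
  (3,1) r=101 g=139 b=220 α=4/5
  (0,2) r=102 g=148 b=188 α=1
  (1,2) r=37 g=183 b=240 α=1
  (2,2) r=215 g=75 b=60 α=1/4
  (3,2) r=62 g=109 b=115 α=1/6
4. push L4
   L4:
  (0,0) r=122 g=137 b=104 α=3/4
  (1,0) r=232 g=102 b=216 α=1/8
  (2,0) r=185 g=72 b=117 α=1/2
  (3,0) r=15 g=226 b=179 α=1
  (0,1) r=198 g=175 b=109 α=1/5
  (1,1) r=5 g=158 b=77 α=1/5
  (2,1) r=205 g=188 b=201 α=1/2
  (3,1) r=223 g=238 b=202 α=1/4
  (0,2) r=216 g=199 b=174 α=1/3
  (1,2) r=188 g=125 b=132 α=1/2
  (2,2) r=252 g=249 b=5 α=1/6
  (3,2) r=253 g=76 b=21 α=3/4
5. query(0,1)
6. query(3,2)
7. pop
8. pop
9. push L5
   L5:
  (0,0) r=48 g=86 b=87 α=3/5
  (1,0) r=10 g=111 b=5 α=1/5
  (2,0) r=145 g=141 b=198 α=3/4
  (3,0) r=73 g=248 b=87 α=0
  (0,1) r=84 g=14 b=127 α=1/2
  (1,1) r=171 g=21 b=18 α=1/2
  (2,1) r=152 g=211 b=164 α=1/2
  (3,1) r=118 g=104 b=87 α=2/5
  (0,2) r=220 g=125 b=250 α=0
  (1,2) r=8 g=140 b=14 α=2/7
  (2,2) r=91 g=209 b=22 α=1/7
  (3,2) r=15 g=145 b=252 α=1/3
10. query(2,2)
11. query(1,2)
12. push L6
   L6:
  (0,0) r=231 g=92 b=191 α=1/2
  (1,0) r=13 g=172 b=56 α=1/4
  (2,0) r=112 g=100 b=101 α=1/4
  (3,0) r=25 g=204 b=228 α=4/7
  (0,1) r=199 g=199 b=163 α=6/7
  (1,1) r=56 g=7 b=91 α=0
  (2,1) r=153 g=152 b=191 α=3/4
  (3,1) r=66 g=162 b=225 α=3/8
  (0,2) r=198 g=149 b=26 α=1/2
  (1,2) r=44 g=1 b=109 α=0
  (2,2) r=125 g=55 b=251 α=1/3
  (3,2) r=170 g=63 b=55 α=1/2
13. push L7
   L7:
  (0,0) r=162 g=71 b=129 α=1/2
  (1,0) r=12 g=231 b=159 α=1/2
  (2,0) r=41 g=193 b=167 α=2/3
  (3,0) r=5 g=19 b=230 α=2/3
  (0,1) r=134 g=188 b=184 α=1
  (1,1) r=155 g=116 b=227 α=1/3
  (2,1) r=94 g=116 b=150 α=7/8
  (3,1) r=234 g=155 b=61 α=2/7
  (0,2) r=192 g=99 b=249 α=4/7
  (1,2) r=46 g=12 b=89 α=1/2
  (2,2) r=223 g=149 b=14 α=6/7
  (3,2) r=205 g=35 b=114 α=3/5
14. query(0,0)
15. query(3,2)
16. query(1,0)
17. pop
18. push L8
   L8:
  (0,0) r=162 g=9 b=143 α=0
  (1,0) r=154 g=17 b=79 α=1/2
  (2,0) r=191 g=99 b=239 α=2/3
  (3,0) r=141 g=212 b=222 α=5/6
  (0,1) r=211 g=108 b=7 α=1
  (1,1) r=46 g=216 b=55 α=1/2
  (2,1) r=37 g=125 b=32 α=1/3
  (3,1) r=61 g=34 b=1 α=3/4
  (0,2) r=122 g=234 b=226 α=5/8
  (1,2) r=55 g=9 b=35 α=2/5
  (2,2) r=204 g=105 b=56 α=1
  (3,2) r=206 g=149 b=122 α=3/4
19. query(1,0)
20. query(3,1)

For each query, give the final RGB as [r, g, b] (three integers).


at x=0,y=1 over L1,L2,L3,L4:
L1 α=7/8: [21/4, 385/8, 805/4]
L2 α=1/5: [229/5, 813/10, 200]
L3 α=1/3: [743/15, 1523/15, 619/3]
L4 α=1/5: [5942/75, 8717/75, 2803/15]
rounded: [79, 116, 187]

(3,2) stack=L1,L2,L3,L4; from [0,0,0]:
+L1 (α=1/2) → [4, 115/2, 205/2]
+L2 (α=2/7) → [184/7, 727/14, 1989/14]
+L3 (α=1/6) → [677/21, 5161/84, 11555/84]
+L4 (α=3/4) → [4154/21, 24313/336, 16847/336]
= [198, 72, 50]

(2,2) stack=L1,L2,L5; from [0,0,0]:
+L1 (α=1/2) → [37, 6, 1/2]
+L2 (α=3/4) → [16, 75/4, 709/8]
+L5 (α=1/7) → [187/7, 643/14, 2215/28]
= [27, 46, 79]

query (1,2) [L1,L2,L5] — begin 0,0,0
after L1 α=2/3: [122, 100/3, 388/3]
after L2 α=4/5: [82, 212/3, 2716/15]
after L5 α=2/7: [426/7, 1900/21, 400/3]
rounded: [61, 90, 133]

(0,0) stack=L1,L2,L5,L6,L7; from [0,0,0]:
after L1 α=1/3: [178/3, 9, 51]
after L2 α=1/2: [445/6, 195/2, 63]
after L5 α=3/5: [877/15, 453/5, 387/5]
after L6 α=1/2: [2171/15, 913/10, 671/5]
after L7 α=1/2: [4601/30, 1623/20, 658/5]
= [153, 81, 132]

(3,2) stack=L1,L2,L5,L6,L7; from [0,0,0]:
after L1 α=1/2: [4, 115/2, 205/2]
after L2 α=2/7: [184/7, 727/14, 1989/14]
after L5 α=1/3: [473/21, 1742/21, 1251/7]
after L6 α=1/2: [4043/42, 3065/42, 818/7]
after L7 α=3/5: [16958/105, 1054/21, 806/7]
= [162, 50, 115]

query (1,0) [L1,L2,L5,L6,L7] — begin 0,0,0
L1 α=1/2: [213/2, 81, 193/2]
L2 α=1: [17, 127, 199]
L5 α=1/5: [78/5, 619/5, 801/5]
L6 α=1/4: [299/20, 2717/20, 2683/20]
L7 α=1/2: [539/40, 7337/40, 5863/40]
rounded: [13, 183, 147]

at x=1,y=0 over L1,L2,L5,L6,L8:
+L1 (α=1/2) → [213/2, 81, 193/2]
+L2 (α=1) → [17, 127, 199]
+L5 (α=1/5) → [78/5, 619/5, 801/5]
+L6 (α=1/4) → [299/20, 2717/20, 2683/20]
+L8 (α=1/2) → [3379/40, 3057/40, 4263/40]
= [84, 76, 107]

at x=3,y=1 over L1,L2,L5,L6,L8:
after L1 α=1/3: [26/3, 22/3, 221/3]
after L2 α=4/5: [226/3, 482/3, 169/3]
after L5 α=2/5: [462/5, 138, 343/5]
after L6 α=3/8: [165/2, 147, 509/4]
after L8 α=3/4: [531/8, 249/4, 521/16]
rounded: [66, 62, 33]


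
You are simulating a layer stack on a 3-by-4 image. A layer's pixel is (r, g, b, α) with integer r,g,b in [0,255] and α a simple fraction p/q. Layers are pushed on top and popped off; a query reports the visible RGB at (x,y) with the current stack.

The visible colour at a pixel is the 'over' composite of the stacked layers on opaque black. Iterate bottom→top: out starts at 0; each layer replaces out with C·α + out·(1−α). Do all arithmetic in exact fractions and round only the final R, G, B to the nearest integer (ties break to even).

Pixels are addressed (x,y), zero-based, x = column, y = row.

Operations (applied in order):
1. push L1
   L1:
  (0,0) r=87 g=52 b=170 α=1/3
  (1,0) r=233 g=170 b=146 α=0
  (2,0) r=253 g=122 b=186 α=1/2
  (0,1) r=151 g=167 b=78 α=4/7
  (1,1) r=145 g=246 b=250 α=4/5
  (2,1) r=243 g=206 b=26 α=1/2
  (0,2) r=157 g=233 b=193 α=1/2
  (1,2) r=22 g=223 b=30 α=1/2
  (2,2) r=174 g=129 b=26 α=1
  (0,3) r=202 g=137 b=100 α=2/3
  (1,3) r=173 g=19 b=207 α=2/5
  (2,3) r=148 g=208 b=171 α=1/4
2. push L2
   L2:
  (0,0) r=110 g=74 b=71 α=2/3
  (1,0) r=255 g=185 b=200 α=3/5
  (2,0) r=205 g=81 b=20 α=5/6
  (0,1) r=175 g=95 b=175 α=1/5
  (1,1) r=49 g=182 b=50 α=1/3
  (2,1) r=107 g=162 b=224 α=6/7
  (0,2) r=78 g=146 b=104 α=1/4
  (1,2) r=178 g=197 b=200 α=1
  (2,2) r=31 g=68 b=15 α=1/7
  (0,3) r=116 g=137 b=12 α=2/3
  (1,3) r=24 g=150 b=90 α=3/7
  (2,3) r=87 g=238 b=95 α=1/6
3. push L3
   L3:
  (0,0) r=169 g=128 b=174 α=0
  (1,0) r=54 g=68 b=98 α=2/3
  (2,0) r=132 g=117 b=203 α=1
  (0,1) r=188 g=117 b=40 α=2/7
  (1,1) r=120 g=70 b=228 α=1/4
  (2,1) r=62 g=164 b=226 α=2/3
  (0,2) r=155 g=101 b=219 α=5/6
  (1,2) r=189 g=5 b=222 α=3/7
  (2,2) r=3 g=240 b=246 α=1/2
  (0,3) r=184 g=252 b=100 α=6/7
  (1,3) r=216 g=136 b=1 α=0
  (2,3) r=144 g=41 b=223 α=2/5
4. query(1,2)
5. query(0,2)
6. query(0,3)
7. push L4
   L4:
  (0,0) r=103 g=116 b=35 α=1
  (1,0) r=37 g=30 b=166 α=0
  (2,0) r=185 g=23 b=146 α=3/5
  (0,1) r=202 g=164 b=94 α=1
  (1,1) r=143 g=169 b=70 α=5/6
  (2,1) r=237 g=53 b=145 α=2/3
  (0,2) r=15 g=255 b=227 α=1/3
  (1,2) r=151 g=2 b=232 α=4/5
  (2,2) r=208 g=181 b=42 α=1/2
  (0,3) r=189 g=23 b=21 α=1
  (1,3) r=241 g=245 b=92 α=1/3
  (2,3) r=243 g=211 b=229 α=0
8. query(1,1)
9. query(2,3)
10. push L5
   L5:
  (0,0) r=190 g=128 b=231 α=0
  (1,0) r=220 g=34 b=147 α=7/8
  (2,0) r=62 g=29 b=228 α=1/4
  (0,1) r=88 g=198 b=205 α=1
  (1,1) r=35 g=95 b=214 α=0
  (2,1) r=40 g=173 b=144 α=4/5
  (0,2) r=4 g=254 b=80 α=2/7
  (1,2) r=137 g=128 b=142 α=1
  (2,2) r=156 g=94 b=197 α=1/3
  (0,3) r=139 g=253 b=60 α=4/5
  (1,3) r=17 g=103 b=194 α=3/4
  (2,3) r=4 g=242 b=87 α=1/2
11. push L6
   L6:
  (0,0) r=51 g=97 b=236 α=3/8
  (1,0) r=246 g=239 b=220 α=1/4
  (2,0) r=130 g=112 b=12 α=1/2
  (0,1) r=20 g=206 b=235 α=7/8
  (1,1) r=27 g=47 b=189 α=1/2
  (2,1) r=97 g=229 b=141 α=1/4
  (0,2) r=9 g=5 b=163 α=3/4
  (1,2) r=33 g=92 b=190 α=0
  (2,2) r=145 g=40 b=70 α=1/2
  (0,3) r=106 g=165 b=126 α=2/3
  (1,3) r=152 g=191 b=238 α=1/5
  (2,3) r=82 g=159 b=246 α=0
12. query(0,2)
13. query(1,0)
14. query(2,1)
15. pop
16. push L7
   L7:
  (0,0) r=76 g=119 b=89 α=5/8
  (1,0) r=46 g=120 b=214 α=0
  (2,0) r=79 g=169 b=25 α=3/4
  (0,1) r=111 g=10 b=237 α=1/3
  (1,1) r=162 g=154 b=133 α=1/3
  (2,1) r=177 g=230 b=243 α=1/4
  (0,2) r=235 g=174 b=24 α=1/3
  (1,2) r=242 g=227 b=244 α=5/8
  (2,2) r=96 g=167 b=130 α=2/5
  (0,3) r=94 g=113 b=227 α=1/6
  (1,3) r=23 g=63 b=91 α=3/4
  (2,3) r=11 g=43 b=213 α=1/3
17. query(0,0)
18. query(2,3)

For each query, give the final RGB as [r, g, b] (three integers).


query (1,2) [L1,L2,L3] — begin 0,0,0
after L1 α=1/2: [11, 223/2, 15]
after L2 α=1: [178, 197, 200]
after L3 α=3/7: [1279/7, 803/7, 1466/7]
rounded: [183, 115, 209]

query (0,2) [L1,L2,L3] — begin 0,0,0
after L1 α=1/2: [157/2, 233/2, 193/2]
after L2 α=1/4: [627/8, 991/8, 787/8]
after L3 α=5/6: [6827/48, 1677/16, 9547/48]
rounded: [142, 105, 199]

(0,3) stack=L1,L2,L3; from [0,0,0]:
after L1 α=2/3: [404/3, 274/3, 200/3]
after L2 α=2/3: [1100/9, 1096/9, 272/9]
after L3 α=6/7: [11036/63, 14704/63, 5672/63]
rounded: [175, 233, 90]

(1,1) stack=L1,L2,L3,L4; from [0,0,0]:
+L1 (α=4/5) → [116, 984/5, 200]
+L2 (α=1/3) → [281/3, 2878/15, 150]
+L3 (α=1/4) → [401/4, 807/5, 339/2]
+L4 (α=5/6) → [1087/8, 2516/15, 1039/12]
= [136, 168, 87]

at x=2,y=3 over L1,L2,L3,L4:
L1 α=1/4: [37, 52, 171/4]
L2 α=1/6: [136/3, 83, 1235/24]
L3 α=2/5: [424/5, 331/5, 4803/40]
L4 α=0: [424/5, 331/5, 4803/40]
rounded: [85, 66, 120]

at x=0,y=2 over L1,L2,L3,L4,L5,L6:
after L1 α=1/2: [157/2, 233/2, 193/2]
after L2 α=1/4: [627/8, 991/8, 787/8]
after L3 α=5/6: [6827/48, 1677/16, 9547/48]
after L4 α=1/3: [7187/72, 1239/8, 14995/72]
after L5 α=2/7: [36511/504, 10259/56, 86495/504]
after L6 α=3/4: [50119/2016, 11099/224, 332951/2016]
rounded: [25, 50, 165]

at x=1,y=0 over L1,L2,L3,L4,L5,L6:
+L1 (α=0) → [0, 0, 0]
+L2 (α=3/5) → [153, 111, 120]
+L3 (α=2/3) → [87, 247/3, 316/3]
+L4 (α=0) → [87, 247/3, 316/3]
+L5 (α=7/8) → [1627/8, 961/24, 3403/24]
+L6 (α=1/4) → [6849/32, 2873/32, 5163/32]
→ [214, 90, 161]

query (2,1) [L1,L2,L3,L4,L5,L6] — begin 0,0,0
+L1 (α=1/2) → [243/2, 103, 13]
+L2 (α=6/7) → [1527/14, 1075/7, 1357/7]
+L3 (α=2/3) → [3263/42, 3371/21, 1507/7]
+L4 (α=2/3) → [23171/126, 5597/63, 1179/7]
+L5 (α=4/5) → [43331/630, 49193/315, 5211/35]
+L6 (α=1/4) → [63701/840, 36619/210, 5142/35]
= [76, 174, 147]

at x=0,y=0 over L1,L2,L3,L4,L5,L7:
L1 α=1/3: [29, 52/3, 170/3]
L2 α=2/3: [83, 496/9, 596/9]
L3 α=0: [83, 496/9, 596/9]
L4 α=1: [103, 116, 35]
L5 α=0: [103, 116, 35]
L7 α=5/8: [689/8, 943/8, 275/4]
→ [86, 118, 69]

query (2,3) [L1,L2,L3,L4,L5,L7] — begin 0,0,0
+L1 (α=1/4) → [37, 52, 171/4]
+L2 (α=1/6) → [136/3, 83, 1235/24]
+L3 (α=2/5) → [424/5, 331/5, 4803/40]
+L4 (α=0) → [424/5, 331/5, 4803/40]
+L5 (α=1/2) → [222/5, 1541/10, 8283/80]
+L7 (α=1/3) → [499/15, 1756/15, 5601/40]
= [33, 117, 140]


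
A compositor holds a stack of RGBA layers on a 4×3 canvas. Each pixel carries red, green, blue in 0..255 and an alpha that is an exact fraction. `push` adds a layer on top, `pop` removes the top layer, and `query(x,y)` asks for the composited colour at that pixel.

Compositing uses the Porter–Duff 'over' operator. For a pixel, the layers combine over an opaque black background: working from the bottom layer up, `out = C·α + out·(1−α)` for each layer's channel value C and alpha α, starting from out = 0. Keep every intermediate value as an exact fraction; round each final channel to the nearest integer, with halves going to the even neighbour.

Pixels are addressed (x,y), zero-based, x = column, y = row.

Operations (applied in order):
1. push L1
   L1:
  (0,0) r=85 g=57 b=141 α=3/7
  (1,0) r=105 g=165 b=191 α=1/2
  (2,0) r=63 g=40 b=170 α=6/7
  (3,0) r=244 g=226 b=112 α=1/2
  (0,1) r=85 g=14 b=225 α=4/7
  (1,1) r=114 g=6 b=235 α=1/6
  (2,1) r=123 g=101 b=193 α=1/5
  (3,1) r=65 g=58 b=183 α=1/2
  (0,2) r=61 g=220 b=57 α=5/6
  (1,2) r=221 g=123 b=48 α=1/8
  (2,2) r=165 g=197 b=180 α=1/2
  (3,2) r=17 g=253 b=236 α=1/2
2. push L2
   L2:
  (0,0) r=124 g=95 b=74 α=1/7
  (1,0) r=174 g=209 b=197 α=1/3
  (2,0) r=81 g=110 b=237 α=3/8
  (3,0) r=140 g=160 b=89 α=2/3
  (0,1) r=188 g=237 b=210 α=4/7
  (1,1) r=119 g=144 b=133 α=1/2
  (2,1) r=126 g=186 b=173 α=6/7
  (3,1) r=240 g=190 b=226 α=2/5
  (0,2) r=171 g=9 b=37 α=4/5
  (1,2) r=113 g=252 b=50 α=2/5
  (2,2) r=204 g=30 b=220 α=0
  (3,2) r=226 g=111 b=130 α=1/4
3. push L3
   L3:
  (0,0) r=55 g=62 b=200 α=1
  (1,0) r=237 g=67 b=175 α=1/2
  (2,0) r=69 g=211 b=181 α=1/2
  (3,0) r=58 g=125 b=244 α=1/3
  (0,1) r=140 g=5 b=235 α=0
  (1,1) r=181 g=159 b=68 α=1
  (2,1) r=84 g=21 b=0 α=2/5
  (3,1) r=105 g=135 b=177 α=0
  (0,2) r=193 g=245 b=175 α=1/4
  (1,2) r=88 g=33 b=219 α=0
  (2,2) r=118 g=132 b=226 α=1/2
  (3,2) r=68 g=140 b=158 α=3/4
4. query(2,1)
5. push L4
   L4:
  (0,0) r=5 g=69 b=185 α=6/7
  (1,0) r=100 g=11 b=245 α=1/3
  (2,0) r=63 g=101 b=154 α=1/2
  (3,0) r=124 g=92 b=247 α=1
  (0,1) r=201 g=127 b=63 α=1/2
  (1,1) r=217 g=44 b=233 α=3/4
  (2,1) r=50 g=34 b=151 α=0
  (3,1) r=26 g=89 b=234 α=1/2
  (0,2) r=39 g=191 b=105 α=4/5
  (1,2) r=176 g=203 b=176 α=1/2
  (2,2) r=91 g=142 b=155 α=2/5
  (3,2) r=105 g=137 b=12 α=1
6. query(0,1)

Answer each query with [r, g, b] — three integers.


at x=2,y=1 over L1,L2,L3:
after L1 α=1/5: [123/5, 101/5, 193/5]
after L2 α=6/7: [3903/35, 5681/35, 769/5]
after L3 α=2/5: [17589/175, 18513/175, 2307/25]
= [101, 106, 92]

query (0,1) [L1,L2,L3,L4] — begin 0,0,0
after L1 α=4/7: [340/7, 8, 900/7]
after L2 α=4/7: [6284/49, 972/7, 8580/49]
after L3 α=0: [6284/49, 972/7, 8580/49]
after L4 α=1/2: [16133/98, 1861/14, 11667/98]
rounded: [165, 133, 119]


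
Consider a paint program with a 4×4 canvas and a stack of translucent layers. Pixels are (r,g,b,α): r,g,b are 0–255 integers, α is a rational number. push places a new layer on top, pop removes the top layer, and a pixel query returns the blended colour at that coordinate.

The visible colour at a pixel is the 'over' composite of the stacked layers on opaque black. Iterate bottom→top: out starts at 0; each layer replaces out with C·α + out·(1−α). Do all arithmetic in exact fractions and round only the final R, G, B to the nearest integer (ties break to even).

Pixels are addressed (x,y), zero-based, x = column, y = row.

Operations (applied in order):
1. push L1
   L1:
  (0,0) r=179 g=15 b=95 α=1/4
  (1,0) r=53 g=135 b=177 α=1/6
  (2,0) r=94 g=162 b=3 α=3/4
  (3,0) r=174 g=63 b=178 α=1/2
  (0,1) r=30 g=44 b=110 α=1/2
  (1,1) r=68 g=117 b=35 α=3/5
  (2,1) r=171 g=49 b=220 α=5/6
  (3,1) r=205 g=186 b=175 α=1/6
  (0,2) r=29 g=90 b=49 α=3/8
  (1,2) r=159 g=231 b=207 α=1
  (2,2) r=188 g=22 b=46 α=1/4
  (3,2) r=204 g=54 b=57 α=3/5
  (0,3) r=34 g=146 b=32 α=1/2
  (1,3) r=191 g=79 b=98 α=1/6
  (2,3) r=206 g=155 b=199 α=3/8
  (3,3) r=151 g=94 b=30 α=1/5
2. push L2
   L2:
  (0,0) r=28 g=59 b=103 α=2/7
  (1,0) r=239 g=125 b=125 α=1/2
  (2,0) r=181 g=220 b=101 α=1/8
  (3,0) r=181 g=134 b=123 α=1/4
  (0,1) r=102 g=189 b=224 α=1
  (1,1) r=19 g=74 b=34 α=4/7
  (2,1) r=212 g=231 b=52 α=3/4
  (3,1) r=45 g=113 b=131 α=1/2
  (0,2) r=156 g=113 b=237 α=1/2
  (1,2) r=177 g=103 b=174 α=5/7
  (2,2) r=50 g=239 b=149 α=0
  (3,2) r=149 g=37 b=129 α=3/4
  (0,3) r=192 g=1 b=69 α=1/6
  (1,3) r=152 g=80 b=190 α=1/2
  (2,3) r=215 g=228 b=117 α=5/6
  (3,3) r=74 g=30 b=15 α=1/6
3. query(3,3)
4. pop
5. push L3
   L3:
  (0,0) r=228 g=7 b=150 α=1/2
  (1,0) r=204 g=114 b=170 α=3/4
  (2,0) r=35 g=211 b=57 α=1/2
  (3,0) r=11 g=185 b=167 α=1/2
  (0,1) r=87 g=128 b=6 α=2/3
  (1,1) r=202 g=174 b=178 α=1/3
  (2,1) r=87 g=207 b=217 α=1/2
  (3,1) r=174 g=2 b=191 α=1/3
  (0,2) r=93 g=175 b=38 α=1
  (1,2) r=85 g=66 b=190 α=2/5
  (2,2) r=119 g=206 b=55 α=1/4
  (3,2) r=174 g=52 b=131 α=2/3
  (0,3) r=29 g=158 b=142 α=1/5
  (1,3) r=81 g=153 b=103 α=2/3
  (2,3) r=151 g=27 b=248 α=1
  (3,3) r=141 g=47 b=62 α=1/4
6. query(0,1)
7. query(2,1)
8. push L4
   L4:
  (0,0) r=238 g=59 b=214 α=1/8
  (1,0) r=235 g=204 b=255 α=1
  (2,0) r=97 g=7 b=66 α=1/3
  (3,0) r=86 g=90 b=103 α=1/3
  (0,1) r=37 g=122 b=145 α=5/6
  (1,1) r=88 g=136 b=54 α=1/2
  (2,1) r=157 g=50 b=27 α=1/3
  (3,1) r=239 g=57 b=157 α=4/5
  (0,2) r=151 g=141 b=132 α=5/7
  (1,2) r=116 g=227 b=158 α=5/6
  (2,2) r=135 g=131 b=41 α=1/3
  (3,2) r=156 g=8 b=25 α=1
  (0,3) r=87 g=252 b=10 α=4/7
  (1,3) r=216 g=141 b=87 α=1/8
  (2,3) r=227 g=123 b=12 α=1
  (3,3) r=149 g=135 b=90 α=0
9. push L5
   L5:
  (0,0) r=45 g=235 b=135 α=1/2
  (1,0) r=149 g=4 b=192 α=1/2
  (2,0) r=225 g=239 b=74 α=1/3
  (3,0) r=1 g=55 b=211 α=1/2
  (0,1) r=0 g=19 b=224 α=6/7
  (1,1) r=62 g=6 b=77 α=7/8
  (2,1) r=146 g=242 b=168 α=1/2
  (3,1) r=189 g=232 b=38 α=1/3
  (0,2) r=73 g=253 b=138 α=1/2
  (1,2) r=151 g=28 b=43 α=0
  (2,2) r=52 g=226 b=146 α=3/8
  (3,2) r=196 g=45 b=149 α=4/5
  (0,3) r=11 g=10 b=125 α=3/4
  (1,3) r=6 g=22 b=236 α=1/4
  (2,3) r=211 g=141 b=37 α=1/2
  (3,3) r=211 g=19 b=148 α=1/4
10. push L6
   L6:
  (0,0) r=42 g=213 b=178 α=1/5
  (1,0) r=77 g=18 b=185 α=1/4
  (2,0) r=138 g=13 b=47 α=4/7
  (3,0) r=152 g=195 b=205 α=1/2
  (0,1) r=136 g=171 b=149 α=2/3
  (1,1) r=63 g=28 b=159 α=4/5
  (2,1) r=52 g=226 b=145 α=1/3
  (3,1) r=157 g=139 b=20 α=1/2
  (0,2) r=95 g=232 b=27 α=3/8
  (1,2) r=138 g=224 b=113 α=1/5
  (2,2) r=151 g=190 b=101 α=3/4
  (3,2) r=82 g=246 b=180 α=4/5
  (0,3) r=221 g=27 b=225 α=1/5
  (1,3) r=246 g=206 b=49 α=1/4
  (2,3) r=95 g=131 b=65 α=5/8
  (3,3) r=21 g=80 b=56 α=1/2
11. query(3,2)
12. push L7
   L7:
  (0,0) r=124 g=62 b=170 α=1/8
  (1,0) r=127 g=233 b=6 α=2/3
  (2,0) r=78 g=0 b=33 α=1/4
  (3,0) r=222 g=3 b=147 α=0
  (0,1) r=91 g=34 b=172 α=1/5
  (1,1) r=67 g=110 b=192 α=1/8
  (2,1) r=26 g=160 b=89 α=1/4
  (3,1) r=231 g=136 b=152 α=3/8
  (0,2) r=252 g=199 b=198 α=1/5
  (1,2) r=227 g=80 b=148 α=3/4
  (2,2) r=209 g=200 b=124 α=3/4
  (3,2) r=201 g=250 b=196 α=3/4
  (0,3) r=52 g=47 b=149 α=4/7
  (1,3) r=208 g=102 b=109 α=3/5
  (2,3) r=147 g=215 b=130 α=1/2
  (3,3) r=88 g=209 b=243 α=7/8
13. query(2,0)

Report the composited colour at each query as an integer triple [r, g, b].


(3,3) stack=L1,L2; from [0,0,0]:
after L1 α=1/5: [151/5, 94/5, 6]
after L2 α=1/6: [75/2, 62/3, 15/2]
= [38, 21, 8]

query (0,1) [L1,L3] — begin 0,0,0
after L1 α=1/2: [15, 22, 55]
after L3 α=2/3: [63, 278/3, 67/3]
→ [63, 93, 22]

at x=2,y=1 over L1,L3:
after L1 α=5/6: [285/2, 245/6, 550/3]
after L3 α=1/2: [459/4, 1487/12, 1201/6]
rounded: [115, 124, 200]

(3,2) stack=L1,L3,L4,L5,L6; from [0,0,0]:
L1 α=3/5: [612/5, 162/5, 171/5]
L3 α=2/3: [784/5, 682/15, 1481/15]
L4 α=1: [156, 8, 25]
L5 α=4/5: [188, 188/5, 621/5]
L6 α=4/5: [516/5, 5108/25, 4221/25]
rounded: [103, 204, 169]

(2,0) stack=L1,L3,L4,L5,L6,L7; from [0,0,0]:
L1 α=3/4: [141/2, 243/2, 9/4]
L3 α=1/2: [211/4, 665/4, 237/8]
L4 α=1/3: [135/2, 679/6, 167/4]
L5 α=1/3: [120, 1396/9, 105/2]
L6 α=4/7: [912/7, 1552/21, 691/14]
L7 α=1/4: [1641/14, 388/7, 2535/56]
= [117, 55, 45]


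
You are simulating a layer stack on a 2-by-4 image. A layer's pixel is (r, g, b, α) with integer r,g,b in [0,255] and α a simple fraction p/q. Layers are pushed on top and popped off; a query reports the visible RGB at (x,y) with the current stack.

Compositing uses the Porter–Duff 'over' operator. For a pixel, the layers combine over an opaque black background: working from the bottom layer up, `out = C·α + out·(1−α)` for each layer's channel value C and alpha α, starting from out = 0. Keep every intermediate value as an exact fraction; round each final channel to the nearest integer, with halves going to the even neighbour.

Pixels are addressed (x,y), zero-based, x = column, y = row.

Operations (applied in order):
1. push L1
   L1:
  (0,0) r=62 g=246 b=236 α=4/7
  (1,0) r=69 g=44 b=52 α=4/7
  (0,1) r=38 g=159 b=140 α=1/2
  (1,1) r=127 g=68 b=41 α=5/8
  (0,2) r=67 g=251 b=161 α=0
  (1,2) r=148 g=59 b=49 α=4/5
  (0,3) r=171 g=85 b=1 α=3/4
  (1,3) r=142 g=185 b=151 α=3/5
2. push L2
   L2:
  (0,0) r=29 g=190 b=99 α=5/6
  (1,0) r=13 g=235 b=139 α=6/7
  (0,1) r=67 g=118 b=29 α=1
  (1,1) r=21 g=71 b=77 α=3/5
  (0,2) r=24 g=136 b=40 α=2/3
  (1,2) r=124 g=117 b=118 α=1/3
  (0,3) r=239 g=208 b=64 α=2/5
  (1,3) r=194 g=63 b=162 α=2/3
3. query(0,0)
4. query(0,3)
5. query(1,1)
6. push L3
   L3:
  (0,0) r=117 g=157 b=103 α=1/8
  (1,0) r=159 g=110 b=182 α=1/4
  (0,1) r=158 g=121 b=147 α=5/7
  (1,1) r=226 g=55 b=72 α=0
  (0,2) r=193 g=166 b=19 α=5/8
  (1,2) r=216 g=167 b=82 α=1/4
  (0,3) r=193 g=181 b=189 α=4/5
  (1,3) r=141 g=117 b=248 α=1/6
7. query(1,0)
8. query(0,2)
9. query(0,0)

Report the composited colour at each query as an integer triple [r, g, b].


(0,0) stack=L1,L2; from [0,0,0]:
+L1 (α=4/7) → [248/7, 984/7, 944/7]
+L2 (α=5/6) → [421/14, 3817/21, 4409/42]
→ [30, 182, 105]

at x=0,y=3 over L1,L2:
L1 α=3/4: [513/4, 255/4, 3/4]
L2 α=2/5: [3451/20, 2429/20, 521/20]
→ [173, 121, 26]

query (1,1) [L1,L2] — begin 0,0,0
L1 α=5/8: [635/8, 85/2, 205/8]
L2 α=3/5: [887/20, 298/5, 1129/20]
rounded: [44, 60, 56]

query (1,0) [L1,L2,L3] — begin 0,0,0
L1 α=4/7: [276/7, 176/7, 208/7]
L2 α=6/7: [822/49, 10046/49, 6046/49]
L3 α=1/4: [10257/196, 8882/49, 6764/49]
rounded: [52, 181, 138]

at x=0,y=2 over L1,L2,L3:
after L1 α=0: [0, 0, 0]
after L2 α=2/3: [16, 272/3, 80/3]
after L3 α=5/8: [1013/8, 551/4, 175/8]
rounded: [127, 138, 22]

at x=0,y=0 over L1,L2,L3:
after L1 α=4/7: [248/7, 984/7, 944/7]
after L2 α=5/6: [421/14, 3817/21, 4409/42]
after L3 α=1/8: [655/16, 536/3, 5027/48]
→ [41, 179, 105]


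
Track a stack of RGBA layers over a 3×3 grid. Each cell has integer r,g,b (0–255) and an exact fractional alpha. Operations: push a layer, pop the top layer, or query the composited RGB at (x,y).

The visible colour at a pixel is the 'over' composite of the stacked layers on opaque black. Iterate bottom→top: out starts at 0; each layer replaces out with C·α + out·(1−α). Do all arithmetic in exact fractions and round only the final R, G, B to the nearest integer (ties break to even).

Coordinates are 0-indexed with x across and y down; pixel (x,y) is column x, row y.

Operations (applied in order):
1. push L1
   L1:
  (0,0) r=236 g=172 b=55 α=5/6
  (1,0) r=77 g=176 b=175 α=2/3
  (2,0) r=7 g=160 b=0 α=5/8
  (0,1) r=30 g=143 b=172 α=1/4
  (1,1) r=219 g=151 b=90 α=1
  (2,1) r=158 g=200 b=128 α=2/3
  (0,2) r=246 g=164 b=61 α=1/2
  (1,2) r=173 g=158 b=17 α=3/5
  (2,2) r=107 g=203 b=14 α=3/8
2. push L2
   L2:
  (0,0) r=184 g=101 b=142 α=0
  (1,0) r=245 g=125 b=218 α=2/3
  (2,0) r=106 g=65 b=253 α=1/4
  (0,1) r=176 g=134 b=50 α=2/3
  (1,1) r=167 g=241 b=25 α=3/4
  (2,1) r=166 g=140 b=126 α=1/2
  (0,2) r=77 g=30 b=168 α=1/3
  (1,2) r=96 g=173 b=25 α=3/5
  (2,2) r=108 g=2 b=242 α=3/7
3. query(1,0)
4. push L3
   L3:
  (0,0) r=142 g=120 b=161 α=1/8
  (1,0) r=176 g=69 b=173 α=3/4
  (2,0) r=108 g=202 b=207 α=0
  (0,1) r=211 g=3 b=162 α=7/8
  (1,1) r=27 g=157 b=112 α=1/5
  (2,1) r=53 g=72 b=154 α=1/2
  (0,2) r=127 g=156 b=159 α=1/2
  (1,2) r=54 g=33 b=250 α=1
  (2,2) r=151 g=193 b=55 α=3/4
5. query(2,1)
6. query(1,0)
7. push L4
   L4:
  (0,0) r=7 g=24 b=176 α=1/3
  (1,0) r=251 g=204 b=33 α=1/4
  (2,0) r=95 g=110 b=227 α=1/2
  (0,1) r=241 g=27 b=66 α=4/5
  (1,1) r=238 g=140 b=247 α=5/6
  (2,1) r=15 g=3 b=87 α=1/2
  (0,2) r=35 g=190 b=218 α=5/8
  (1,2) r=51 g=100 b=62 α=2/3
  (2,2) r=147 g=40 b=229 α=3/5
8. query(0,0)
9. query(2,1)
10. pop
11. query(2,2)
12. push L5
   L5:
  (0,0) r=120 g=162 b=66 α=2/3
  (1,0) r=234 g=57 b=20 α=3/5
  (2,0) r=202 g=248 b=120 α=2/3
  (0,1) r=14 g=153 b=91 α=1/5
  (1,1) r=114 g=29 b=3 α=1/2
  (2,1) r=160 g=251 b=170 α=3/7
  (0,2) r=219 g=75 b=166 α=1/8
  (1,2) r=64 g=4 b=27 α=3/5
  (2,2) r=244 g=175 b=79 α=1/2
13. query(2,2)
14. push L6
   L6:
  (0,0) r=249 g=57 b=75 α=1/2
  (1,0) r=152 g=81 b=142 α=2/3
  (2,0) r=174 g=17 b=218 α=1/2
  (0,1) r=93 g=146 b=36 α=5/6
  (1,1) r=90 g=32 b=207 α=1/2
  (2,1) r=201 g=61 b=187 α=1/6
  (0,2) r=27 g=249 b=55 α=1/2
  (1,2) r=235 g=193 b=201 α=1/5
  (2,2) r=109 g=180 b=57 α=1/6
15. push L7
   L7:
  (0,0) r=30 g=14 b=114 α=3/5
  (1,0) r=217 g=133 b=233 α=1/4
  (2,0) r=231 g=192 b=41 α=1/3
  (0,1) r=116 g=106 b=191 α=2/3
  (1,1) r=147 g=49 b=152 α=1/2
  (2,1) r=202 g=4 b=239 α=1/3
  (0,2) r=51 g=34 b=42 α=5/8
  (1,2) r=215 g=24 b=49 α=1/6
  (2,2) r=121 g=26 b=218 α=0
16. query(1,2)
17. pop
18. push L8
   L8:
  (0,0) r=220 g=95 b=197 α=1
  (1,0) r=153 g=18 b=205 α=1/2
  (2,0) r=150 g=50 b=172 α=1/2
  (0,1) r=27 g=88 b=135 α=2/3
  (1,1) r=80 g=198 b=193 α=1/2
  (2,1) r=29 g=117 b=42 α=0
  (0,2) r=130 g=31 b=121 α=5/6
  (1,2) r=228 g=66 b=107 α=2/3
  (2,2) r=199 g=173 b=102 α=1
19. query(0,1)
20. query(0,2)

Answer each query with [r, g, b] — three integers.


query (1,0) [L1,L2] — begin 0,0,0
L1 α=2/3: [154/3, 352/3, 350/3]
L2 α=2/3: [1624/9, 1102/9, 1658/9]
= [180, 122, 184]

at x=2,y=1 over L1,L2,L3:
after L1 α=2/3: [316/3, 400/3, 256/3]
after L2 α=1/2: [407/3, 410/3, 317/3]
after L3 α=1/2: [283/3, 313/3, 779/6]
= [94, 104, 130]

query (1,0) [L1,L2,L3] — begin 0,0,0
+L1 (α=2/3) → [154/3, 352/3, 350/3]
+L2 (α=2/3) → [1624/9, 1102/9, 1658/9]
+L3 (α=3/4) → [1594/9, 2965/36, 6329/36]
→ [177, 82, 176]

query (0,0) [L1,L2,L3,L4] — begin 0,0,0
+L1 (α=5/6) → [590/3, 430/3, 275/6]
+L2 (α=0) → [590/3, 430/3, 275/6]
+L3 (α=1/8) → [1139/6, 1685/12, 2891/48]
+L4 (α=1/3) → [1160/9, 1829/18, 7115/72]
→ [129, 102, 99]

(2,1) stack=L1,L2,L3,L4; from [0,0,0]:
after L1 α=2/3: [316/3, 400/3, 256/3]
after L2 α=1/2: [407/3, 410/3, 317/3]
after L3 α=1/2: [283/3, 313/3, 779/6]
after L4 α=1/2: [164/3, 161/3, 1301/12]
→ [55, 54, 108]

(2,2) stack=L1,L2,L3; from [0,0,0]:
L1 α=3/8: [321/8, 609/8, 21/4]
L2 α=3/7: [969/14, 621/14, 747/7]
L3 α=3/4: [7311/56, 8727/56, 951/14]
→ [131, 156, 68]

query (2,2) [L1,L2,L3,L5] — begin 0,0,0
+L1 (α=3/8) → [321/8, 609/8, 21/4]
+L2 (α=3/7) → [969/14, 621/14, 747/7]
+L3 (α=3/4) → [7311/56, 8727/56, 951/14]
+L5 (α=1/2) → [20975/112, 18527/112, 2057/28]
= [187, 165, 73]

(1,2) stack=L1,L2,L3,L5,L6,L7; from [0,0,0]:
+L1 (α=3/5) → [519/5, 474/5, 51/5]
+L2 (α=3/5) → [2478/25, 3543/25, 477/25]
+L3 (α=1) → [54, 33, 250]
+L5 (α=3/5) → [60, 78/5, 581/5]
+L6 (α=1/5) → [95, 1277/25, 3329/25]
+L7 (α=1/6) → [115, 1397/30, 1787/15]
→ [115, 47, 119]

(0,1) stack=L1,L2,L3,L5,L6,L8; from [0,0,0]:
L1 α=1/4: [15/2, 143/4, 43]
L2 α=2/3: [719/6, 405/4, 143/3]
L3 α=7/8: [9581/48, 489/32, 3545/24]
L5 α=1/5: [9749/60, 1713/40, 4091/30]
L6 α=5/6: [37649/360, 30913/240, 9491/180]
L8 α=2/3: [57089/1080, 73153/720, 58091/540]
→ [53, 102, 108]

query (0,2) [L1,L2,L3,L5,L6,L8] — begin 0,0,0
L1 α=1/2: [123, 82, 61/2]
L2 α=1/3: [323/3, 194/3, 229/3]
L3 α=1/2: [352/3, 331/3, 353/3]
L5 α=1/8: [3121/24, 1271/12, 2969/24]
L6 α=1/2: [3769/48, 4259/24, 4289/48]
L8 α=5/6: [34969/288, 7979/144, 33329/288]
rounded: [121, 55, 116]
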